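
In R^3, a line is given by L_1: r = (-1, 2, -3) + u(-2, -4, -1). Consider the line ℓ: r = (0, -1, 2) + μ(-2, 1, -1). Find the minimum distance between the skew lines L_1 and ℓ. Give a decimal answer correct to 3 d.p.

4.025

Common perpendicular direction n = (-2, -4, -1) × (-2, 1, -1) = (5, 0, -10).
With w = (0, -1, 2) − (-1, 2, -3) = (1, -3, 5), w · n = -45.
Distance = |w · n| / |n| = |-45| / √125 ≈ 4.025.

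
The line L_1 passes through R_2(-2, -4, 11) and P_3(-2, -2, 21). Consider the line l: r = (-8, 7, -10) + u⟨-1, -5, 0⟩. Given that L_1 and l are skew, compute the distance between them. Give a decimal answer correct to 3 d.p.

A direction vector for L_1 is P_3 − R_2 = (0, 2, 10).
Common perpendicular direction n = (0, 2, 10) × (-1, -5, 0) = (50, -10, 2).
With w = (-8, 7, -10) − (-2, -4, 11) = (-6, 11, -21), w · n = -452.
Distance = |w · n| / |n| = |-452| / √2604 ≈ 8.858.

8.858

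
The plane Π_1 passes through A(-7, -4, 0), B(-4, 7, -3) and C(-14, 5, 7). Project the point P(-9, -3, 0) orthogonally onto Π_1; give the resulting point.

(-8, -3, 1)

AB = (3, 11, -3), AC = (-7, 9, 7); a normal to Π_1 is AB × AC = (104, 0, 104).
Using A: Π_1 has equation 104x + 104z = -728.
Foot = P − λn with λ = (n·P − d)/|n|² = (-936 − (-728))/21632 = -1/104.
Foot = (-9, -3, 0) − (-1/104)·(104, 0, 104) = (-8, -3, 1).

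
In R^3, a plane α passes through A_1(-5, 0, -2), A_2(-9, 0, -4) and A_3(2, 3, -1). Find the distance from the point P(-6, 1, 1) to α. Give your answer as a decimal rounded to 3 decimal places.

A_1A_2 = (-4, 0, -2), A_1A_3 = (7, 3, 1); a normal to α is A_1A_2 × A_1A_3 = (6, -10, -12).
Using A_1: α has equation 6x - 10y - 12z = -6.
n·P − d = (6)·(-6) + (-10)·(1) + (-12)·(1) − (-6) = -52; |n| = √280.
Distance = |-52| / √280 = 52/√280 ≈ 3.108.

3.108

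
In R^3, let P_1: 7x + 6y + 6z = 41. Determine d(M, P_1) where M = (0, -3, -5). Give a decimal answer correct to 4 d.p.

8.0909

n·M − d = (7)·(0) + (6)·(-3) + (6)·(-5) − 41 = -89; |n| = √121.
Distance = |-89| / √121 = 89/√121 ≈ 8.0909.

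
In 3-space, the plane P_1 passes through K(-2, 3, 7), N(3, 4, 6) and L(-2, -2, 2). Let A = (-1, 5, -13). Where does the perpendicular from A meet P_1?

KN = (5, 1, -1), KL = (0, -5, -5); a normal to P_1 is KN × KL = (-10, 25, -25).
Using K: P_1 has equation -10x + 25y - 25z = -80.
Foot = A − λn with λ = (n·A − d)/|n|² = (460 − (-80))/1350 = 2/5.
Foot = (-1, 5, -13) − (2/5)·(-10, 25, -25) = (3, -5, -3).

(3, -5, -3)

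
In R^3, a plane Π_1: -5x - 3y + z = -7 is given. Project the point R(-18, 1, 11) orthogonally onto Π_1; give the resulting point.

Foot = R − λn with λ = (n·R − d)/|n|² = (98 − (-7))/35 = 3.
Foot = (-18, 1, 11) − 3·(-5, -3, 1) = (-3, 10, 8).

(-3, 10, 8)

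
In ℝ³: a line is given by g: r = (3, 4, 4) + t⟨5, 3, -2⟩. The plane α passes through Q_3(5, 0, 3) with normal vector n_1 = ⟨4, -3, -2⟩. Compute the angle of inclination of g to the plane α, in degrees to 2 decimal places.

26.86

α: n_1·r = n_1·Q_3 gives 4x - 3y - 2z = 14.
sin θ = |n·v| / (|n||v|) = |15| / (√29 · √38) = 0.45186.
θ ≈ 26.86°.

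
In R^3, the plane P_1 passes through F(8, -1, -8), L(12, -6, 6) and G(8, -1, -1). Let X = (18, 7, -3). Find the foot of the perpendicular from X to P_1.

FL = (4, -5, 14), FG = (0, 0, 7); a normal to P_1 is FL × FG = (-35, -28, 0).
Using F: P_1 has equation -35x - 28y = -252.
Foot = X − λn with λ = (n·X − d)/|n|² = (-826 − (-252))/2009 = -2/7.
Foot = (18, 7, -3) − (-2/7)·(-35, -28, 0) = (8, -1, -3).

(8, -1, -3)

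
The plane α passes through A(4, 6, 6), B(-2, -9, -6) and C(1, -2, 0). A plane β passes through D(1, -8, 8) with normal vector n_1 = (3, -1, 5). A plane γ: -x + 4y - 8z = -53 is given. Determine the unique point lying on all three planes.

AB = (-6, -15, -12), AC = (-3, -8, -6); a normal to α is AB × AC = (-6, 0, 3).
Using A: α has equation -6x + 3z = -6.
β: n_1·r = n_1·D gives 3x - y + 5z = 51.
Solving the 3×3 linear system -6x + 3z = -6, 3x - y + 5z = 51, -x + 4y - 8z = -53 (e.g. by elimination or Cramer's rule, determinant = 105) gives (5, 4, 8).

(5, 4, 8)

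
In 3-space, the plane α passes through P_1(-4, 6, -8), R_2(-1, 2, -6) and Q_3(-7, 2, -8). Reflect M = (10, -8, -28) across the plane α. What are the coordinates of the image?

(-6, 4, 20)

P_1R_2 = (3, -4, 2), P_1Q_3 = (-3, -4, 0); a normal to α is P_1R_2 × P_1Q_3 = (8, -6, -24).
Using P_1: α has equation 8x - 6y - 24z = 124.
λ = (n·M − d)/|n|² = (800 − 124)/676 = 1.
Reflection = M − 2λn = (10, -8, -28) − 2·(8, -6, -24) = (-6, 4, 20).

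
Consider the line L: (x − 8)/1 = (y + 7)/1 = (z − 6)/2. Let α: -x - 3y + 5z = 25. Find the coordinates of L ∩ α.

L has direction (1, 1, 2) through (8, -7, 6).
Substitute r = (8, -7, 6) + t(1, 1, 2) into the plane: 43 + 6t = 25, so t = -3.
Intersection: (8, -7, 6) + (-3)·(1, 1, 2) = (5, -10, 0).

(5, -10, 0)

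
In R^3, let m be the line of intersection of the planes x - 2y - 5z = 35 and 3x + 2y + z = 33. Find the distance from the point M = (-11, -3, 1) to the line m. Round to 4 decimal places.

23.8223

Direction of m: (1, -2, -5) × (3, 2, 1) = (8, -16, 8).
A point on m: solving the two plane equations with x = 12 gives (12, 1, -5).
Taking (12, 1, -5) on m with direction v = (8, -16, 8): w = M − (12, 1, -5) = (-23, -4, 6), and w × v = (64, 232, 400).
Distance = |w × v| / |v| = √217920 / √384 ≈ 23.8223.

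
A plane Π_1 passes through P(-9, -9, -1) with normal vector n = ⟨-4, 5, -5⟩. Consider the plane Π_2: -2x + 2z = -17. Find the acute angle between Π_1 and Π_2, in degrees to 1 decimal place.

85.0

Π_1: n·r = n·P gives -4x + 5y - 5z = -4.
cos θ = |n₁·n₂| / (|n₁||n₂|) = |-2| / (√66 · √8).
θ = arccos(0.08704) ≈ 85.0°.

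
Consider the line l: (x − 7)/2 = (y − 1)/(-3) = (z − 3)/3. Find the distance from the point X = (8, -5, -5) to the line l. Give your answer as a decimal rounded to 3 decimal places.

l has direction (2, -3, 3) through (7, 1, 3).
Taking (7, 1, 3) on l with direction v = (2, -3, 3): w = X − (7, 1, 3) = (1, -6, -8), and w × v = (-42, -19, 9).
Distance = |w × v| / |v| = √2206 / √22 ≈ 10.014.

10.014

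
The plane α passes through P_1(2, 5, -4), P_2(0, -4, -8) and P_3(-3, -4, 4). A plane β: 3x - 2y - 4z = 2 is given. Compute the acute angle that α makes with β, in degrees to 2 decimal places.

P_1P_2 = (-2, -9, -4), P_1P_3 = (-5, -9, 8); a normal to α is P_1P_2 × P_1P_3 = (-108, 36, -27).
Using P_1: α has equation -108x + 36y - 27z = 72.
cos θ = |n₁·n₂| / (|n₁||n₂|) = |-288| / (√13689 · √29).
θ = arccos(0.45710) ≈ 62.80°.

62.80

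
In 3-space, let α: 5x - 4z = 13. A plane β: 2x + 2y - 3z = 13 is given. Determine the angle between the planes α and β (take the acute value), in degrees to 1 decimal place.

33.6

cos θ = |n₁·n₂| / (|n₁||n₂|) = |22| / (√41 · √17).
θ = arccos(0.83331) ≈ 33.6°.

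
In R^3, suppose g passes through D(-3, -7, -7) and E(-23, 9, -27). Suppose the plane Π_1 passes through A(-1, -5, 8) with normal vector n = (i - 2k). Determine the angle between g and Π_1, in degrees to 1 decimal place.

A direction vector for g is E − D = (-20, 16, -20).
Π_1: n·r = n·A gives x - 2z = -17.
sin θ = |n·v| / (|n||v|) = |20| / (√5 · √1056) = 0.27524.
θ ≈ 16.0°.

16.0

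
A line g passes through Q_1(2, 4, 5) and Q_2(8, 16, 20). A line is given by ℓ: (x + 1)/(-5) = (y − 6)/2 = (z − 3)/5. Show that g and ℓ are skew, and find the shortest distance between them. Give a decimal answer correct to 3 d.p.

3.394

A direction vector for g is Q_2 − Q_1 = (6, 12, 15).
ℓ has direction (-5, 2, 5) through (-1, 6, 3).
Common perpendicular direction n = (6, 12, 15) × (-5, 2, 5) = (30, -105, 72).
With w = (-1, 6, 3) − (2, 4, 5) = (-3, 2, -2), w · n = -444.
Since n ≠ 0 the lines are not parallel, and w · n = -444 ≠ 0 so they do not intersect; hence they are skew.
Distance = |w · n| / |n| = |-444| / √17109 ≈ 3.394.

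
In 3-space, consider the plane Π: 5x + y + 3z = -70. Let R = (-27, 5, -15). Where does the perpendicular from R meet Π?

(-12, 8, -6)

Foot = R − λn with λ = (n·R − d)/|n|² = (-175 − (-70))/35 = -3.
Foot = (-27, 5, -15) − (-3)·(5, 1, 3) = (-12, 8, -6).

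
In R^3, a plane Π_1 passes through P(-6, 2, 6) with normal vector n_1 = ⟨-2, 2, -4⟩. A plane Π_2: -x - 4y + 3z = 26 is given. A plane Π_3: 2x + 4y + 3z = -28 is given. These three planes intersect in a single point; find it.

Π_1: n_1·r = n_1·P gives -2x + 2y - 4z = -8.
Solving the 3×3 linear system -2x + 2y - 4z = -8, -x - 4y + 3z = 26, 2x + 4y + 3z = -28 (e.g. by elimination or Cramer's rule, determinant = 50) gives (-2, -6, 0).

(-2, -6, 0)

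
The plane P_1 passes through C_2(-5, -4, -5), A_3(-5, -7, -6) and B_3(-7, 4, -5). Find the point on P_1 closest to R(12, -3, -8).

C_2A_3 = (0, -3, -1), C_2B_3 = (-2, 8, 0); a normal to P_1 is C_2A_3 × C_2B_3 = (8, 2, -6).
Using C_2: P_1 has equation 8x + 2y - 6z = -18.
Foot = R − λn with λ = (n·R − d)/|n|² = (138 − (-18))/104 = 3/2.
Foot = (12, -3, -8) − (3/2)·(8, 2, -6) = (0, -6, 1).

(0, -6, 1)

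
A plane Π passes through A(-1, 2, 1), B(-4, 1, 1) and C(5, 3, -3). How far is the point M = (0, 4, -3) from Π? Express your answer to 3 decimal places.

AB = (-3, -1, 0), AC = (6, 1, -4); a normal to Π is AB × AC = (4, -12, 3).
Using A: Π has equation 4x - 12y + 3z = -25.
n·M − d = (4)·(0) + (-12)·(4) + (3)·(-3) − (-25) = -32; |n| = √169.
Distance = |-32| / √169 = 32/√169 ≈ 2.462.

2.462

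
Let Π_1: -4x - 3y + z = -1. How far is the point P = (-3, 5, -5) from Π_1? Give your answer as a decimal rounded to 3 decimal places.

1.373

n·P − d = (-4)·(-3) + (-3)·(5) + (1)·(-5) − (-1) = -7; |n| = √26.
Distance = |-7| / √26 = 7/√26 ≈ 1.373.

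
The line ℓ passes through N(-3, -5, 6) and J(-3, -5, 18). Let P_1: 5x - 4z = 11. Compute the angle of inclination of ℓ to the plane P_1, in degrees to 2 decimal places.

38.66

A direction vector for ℓ is J − N = (0, 0, 12).
sin θ = |n·v| / (|n||v|) = |-48| / (√41 · √144) = 0.62470.
θ ≈ 38.66°.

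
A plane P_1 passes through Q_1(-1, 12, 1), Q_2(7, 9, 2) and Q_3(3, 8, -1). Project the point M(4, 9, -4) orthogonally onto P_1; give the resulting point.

(3, 7, -2)

Q_1Q_2 = (8, -3, 1), Q_1Q_3 = (4, -4, -2); a normal to P_1 is Q_1Q_2 × Q_1Q_3 = (10, 20, -20).
Using Q_1: P_1 has equation 10x + 20y - 20z = 210.
Foot = M − λn with λ = (n·M − d)/|n|² = (300 − 210)/900 = 1/10.
Foot = (4, 9, -4) − (1/10)·(10, 20, -20) = (3, 7, -2).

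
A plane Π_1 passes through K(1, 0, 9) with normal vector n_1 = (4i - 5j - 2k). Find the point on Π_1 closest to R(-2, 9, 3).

Π_1: n_1·r = n_1·K gives 4x - 5y - 2z = -14.
Foot = R − λn with λ = (n·R − d)/|n|² = (-59 − (-14))/45 = -1.
Foot = (-2, 9, 3) − (-1)·(4, -5, -2) = (2, 4, 1).

(2, 4, 1)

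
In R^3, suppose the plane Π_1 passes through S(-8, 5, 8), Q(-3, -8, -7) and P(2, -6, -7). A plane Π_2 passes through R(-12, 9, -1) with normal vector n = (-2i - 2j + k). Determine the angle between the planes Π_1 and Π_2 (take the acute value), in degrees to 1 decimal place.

60.1

SQ = (5, -13, -15), SP = (10, -11, -15); a normal to Π_1 is SQ × SP = (30, -75, 75).
Using S: Π_1 has equation 30x - 75y + 75z = -15.
Π_2: n·r = n·R gives -2x - 2y + z = 5.
cos θ = |n₁·n₂| / (|n₁||n₂|) = |165| / (√12150 · √9).
θ = arccos(0.49897) ≈ 60.1°.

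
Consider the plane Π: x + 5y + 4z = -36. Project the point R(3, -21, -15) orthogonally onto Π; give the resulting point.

(6, -6, -3)

Foot = R − λn with λ = (n·R − d)/|n|² = (-162 − (-36))/42 = -3.
Foot = (3, -21, -15) − (-3)·(1, 5, 4) = (6, -6, -3).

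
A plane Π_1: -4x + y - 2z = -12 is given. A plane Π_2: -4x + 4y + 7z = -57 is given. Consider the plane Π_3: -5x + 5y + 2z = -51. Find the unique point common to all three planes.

(3, -6, -3)

Solving the 3×3 linear system -4x + y - 2z = -12, -4x + 4y + 7z = -57, -5x + 5y + 2z = -51 (e.g. by elimination or Cramer's rule, determinant = 81) gives (3, -6, -3).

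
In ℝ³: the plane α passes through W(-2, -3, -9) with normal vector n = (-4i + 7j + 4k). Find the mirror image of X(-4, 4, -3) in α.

α: n·r = n·W gives -4x + 7y + 4z = -49.
λ = (n·X − d)/|n|² = (32 − (-49))/81 = 1.
Reflection = X − 2λn = (-4, 4, -3) − 2·(-4, 7, 4) = (4, -10, -11).

(4, -10, -11)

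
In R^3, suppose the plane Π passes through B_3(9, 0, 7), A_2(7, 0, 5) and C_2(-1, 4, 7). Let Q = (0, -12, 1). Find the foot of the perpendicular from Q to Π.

(4, -2, -3)

B_3A_2 = (-2, 0, -2), B_3C_2 = (-10, 4, 0); a normal to Π is B_3A_2 × B_3C_2 = (8, 20, -8).
Using B_3: Π has equation 8x + 20y - 8z = 16.
Foot = Q − λn with λ = (n·Q − d)/|n|² = (-248 − 16)/528 = -1/2.
Foot = (0, -12, 1) − (-1/2)·(8, 20, -8) = (4, -2, -3).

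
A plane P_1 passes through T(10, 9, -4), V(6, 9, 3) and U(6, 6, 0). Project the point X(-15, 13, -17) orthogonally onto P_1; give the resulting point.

TV = (-4, 0, 7), TU = (-4, -3, 4); a normal to P_1 is TV × TU = (21, -12, 12).
Using T: P_1 has equation 21x - 12y + 12z = 54.
Foot = X − λn with λ = (n·X − d)/|n|² = (-675 − 54)/729 = -1.
Foot = (-15, 13, -17) − (-1)·(21, -12, 12) = (6, 1, -5).

(6, 1, -5)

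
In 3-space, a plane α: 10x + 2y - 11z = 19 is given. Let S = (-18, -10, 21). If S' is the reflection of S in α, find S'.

(22, -2, -23)

λ = (n·S − d)/|n|² = (-431 − 19)/225 = -2.
Reflection = S − 2λn = (-18, -10, 21) − (-4)·(10, 2, -11) = (22, -2, -23).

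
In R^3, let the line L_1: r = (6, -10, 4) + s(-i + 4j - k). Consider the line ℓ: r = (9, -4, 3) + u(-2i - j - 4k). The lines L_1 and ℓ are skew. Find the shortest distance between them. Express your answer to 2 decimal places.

Common perpendicular direction n = (-1, 4, -1) × (-2, -1, -4) = (-17, -2, 9).
With w = (9, -4, 3) − (6, -10, 4) = (3, 6, -1), w · n = -72.
Distance = |w · n| / |n| = |-72| / √374 ≈ 3.72.

3.72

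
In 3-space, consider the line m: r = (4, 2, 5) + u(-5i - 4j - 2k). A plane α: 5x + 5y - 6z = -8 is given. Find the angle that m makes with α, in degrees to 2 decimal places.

32.04

sin θ = |n·v| / (|n||v|) = |-33| / (√86 · √45) = 0.53047.
θ ≈ 32.04°.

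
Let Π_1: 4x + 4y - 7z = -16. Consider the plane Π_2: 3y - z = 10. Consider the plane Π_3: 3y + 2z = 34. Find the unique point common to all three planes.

(4, 6, 8)

Solving the 3×3 linear system 4x + 4y - 7z = -16, 3y - z = 10, 3y + 2z = 34 (e.g. by elimination or Cramer's rule, determinant = 36) gives (4, 6, 8).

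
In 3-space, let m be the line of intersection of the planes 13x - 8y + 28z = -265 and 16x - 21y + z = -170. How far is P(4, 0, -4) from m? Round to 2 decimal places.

Direction of m: (13, -8, 28) × (16, -21, 1) = (580, 435, -145).
A point on m: solving the two plane equations with x = -1 gives (-1, 7, -7).
Taking (-1, 7, -7) on m with direction v = (580, 435, -145): w = P − (-1, 7, -7) = (5, -7, 3), and w × v = (-290, 2465, 6235).
Distance = |w × v| / |v| = √45035550 / √546650 ≈ 9.08.

9.08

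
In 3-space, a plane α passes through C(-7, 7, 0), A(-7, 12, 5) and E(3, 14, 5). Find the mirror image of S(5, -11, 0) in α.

CA = (0, 5, 5), CE = (10, 7, 5); a normal to α is CA × CE = (-10, 50, -50).
Using C: α has equation -10x + 50y - 50z = 420.
λ = (n·S − d)/|n|² = (-600 − 420)/5100 = -1/5.
Reflection = S − 2λn = (5, -11, 0) − (-2/5)·(-10, 50, -50) = (1, 9, -20).

(1, 9, -20)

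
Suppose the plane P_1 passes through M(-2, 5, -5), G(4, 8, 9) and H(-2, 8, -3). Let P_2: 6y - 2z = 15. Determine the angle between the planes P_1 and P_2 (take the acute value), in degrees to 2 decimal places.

MG = (6, 3, 14), MH = (0, 3, 2); a normal to P_1 is MG × MH = (-36, -12, 18).
Using M: P_1 has equation -36x - 12y + 18z = -78.
cos θ = |n₁·n₂| / (|n₁||n₂|) = |-108| / (√1764 · √40).
θ = arccos(0.40658) ≈ 66.01°.

66.01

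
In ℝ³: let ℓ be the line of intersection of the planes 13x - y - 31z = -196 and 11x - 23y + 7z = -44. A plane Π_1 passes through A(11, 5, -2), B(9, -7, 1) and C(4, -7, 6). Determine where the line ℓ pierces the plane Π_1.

Direction of ℓ: (13, -1, -31) × (11, -23, 7) = (-720, -432, -288).
A point on ℓ: solving the two plane equations with x = 22 gives (22, 17, 15).
AB = (-2, -12, 3), AC = (-7, -12, 8); a normal to Π_1 is AB × AC = (-60, -5, -60).
Using A: Π_1 has equation -60x - 5y - 60z = -565.
Substitute r = (22, 17, 15) + t(-720, -432, -288) into the plane: -2305 + 62640t = -565, so t = 1/36.
Intersection: (22, 17, 15) + (1/36)·(-720, -432, -288) = (2, 5, 7).

(2, 5, 7)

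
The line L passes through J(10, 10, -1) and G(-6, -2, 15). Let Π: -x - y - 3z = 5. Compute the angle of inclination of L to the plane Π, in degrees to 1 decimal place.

A direction vector for L is G − J = (-16, -12, 16).
sin θ = |n·v| / (|n||v|) = |-20| / (√11 · √656) = 0.23544.
θ ≈ 13.6°.

13.6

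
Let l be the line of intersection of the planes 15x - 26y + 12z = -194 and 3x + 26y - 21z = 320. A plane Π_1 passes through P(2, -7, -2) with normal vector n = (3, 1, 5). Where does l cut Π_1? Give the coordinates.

Direction of l: (15, -26, 12) × (3, 26, -21) = (234, 351, 468).
A point on l: solving the two plane equations with x = 6 gives (6, 10, -2).
Π_1: n·r = n·P gives 3x + y + 5z = -11.
Substitute r = (6, 10, -2) + t(234, 351, 468) into the plane: 18 + 3393t = -11, so t = -1/117.
Intersection: (6, 10, -2) + (-1/117)·(234, 351, 468) = (4, 7, -6).

(4, 7, -6)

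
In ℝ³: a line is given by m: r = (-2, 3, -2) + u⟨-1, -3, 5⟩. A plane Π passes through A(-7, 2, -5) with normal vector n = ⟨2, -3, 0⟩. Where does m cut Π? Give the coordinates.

(-1, 6, -7)

Π: n·r = n·A gives 2x - 3y = -20.
Substitute r = (-2, 3, -2) + t(-1, -3, 5) into the plane: -13 + 7t = -20, so t = -1.
Intersection: (-2, 3, -2) + (-1)·(-1, -3, 5) = (-1, 6, -7).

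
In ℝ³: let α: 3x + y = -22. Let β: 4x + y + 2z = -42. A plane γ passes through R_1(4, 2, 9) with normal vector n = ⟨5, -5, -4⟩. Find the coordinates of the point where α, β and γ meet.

(-8, 2, -6)

γ: n·r = n·R_1 gives 5x - 5y - 4z = -26.
Solving the 3×3 linear system 3x + y = -22, 4x + y + 2z = -42, 5x - 5y - 4z = -26 (e.g. by elimination or Cramer's rule, determinant = 44) gives (-8, 2, -6).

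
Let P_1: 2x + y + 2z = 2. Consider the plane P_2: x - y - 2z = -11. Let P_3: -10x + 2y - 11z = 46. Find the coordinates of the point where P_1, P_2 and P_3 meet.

(-3, 8, 0)

Solving the 3×3 linear system 2x + y + 2z = 2, x - y - 2z = -11, -10x + 2y - 11z = 46 (e.g. by elimination or Cramer's rule, determinant = 45) gives (-3, 8, 0).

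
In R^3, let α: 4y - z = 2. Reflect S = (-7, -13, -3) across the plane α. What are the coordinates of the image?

λ = (n·S − d)/|n|² = (-49 − 2)/17 = -3.
Reflection = S − 2λn = (-7, -13, -3) − (-6)·(0, 4, -1) = (-7, 11, -9).

(-7, 11, -9)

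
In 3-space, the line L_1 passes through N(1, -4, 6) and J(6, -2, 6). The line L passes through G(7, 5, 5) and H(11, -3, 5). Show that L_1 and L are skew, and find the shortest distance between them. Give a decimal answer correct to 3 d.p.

1.000

A direction vector for L_1 is J − N = (5, 2, 0).
A direction vector for L is H − G = (4, -8, 0).
Common perpendicular direction n = (5, 2, 0) × (4, -8, 0) = (0, 0, -48).
With w = (7, 5, 5) − (1, -4, 6) = (6, 9, -1), w · n = 48.
Since n ≠ 0 the lines are not parallel, and w · n = 48 ≠ 0 so they do not intersect; hence they are skew.
Distance = |w · n| / |n| = |48| / √2304 ≈ 1.000.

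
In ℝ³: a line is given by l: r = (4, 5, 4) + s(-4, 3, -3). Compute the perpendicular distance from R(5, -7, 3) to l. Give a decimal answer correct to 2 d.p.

10.28

Taking (4, 5, 4) on l with direction v = (-4, 3, -3): w = R − (4, 5, 4) = (1, -12, -1), and w × v = (39, 7, -45).
Distance = |w × v| / |v| = √3595 / √34 ≈ 10.28.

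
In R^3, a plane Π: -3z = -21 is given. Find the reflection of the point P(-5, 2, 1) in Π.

(-5, 2, 13)

λ = (n·P − d)/|n|² = (-3 − (-21))/9 = 2.
Reflection = P − 2λn = (-5, 2, 1) − 4·(0, 0, -3) = (-5, 2, 13).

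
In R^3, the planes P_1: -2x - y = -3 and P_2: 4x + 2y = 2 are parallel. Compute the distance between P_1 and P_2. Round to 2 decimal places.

0.89

Rescale P_2 by 1/(-2): -2x - y = -1. Then distance = |-3 − (-1)| / √5 ≈ 0.89.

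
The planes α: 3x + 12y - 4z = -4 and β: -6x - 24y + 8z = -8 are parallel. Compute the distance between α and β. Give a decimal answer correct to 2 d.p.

0.62

Rescale β by 1/(-2): 3x + 12y - 4z = 4. Then distance = |-4 − 4| / √169 ≈ 0.62.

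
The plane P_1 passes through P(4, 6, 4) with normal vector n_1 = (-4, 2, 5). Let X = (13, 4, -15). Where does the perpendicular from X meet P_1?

P_1: n_1·r = n_1·P gives -4x + 2y + 5z = 16.
Foot = X − λn with λ = (n·X − d)/|n|² = (-119 − 16)/45 = -3.
Foot = (13, 4, -15) − (-3)·(-4, 2, 5) = (1, 10, 0).

(1, 10, 0)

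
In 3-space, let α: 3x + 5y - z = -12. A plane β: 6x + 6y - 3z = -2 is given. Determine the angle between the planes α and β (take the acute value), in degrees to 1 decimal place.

cos θ = |n₁·n₂| / (|n₁||n₂|) = |51| / (√35 · √81).
θ = arccos(0.95784) ≈ 16.7°.

16.7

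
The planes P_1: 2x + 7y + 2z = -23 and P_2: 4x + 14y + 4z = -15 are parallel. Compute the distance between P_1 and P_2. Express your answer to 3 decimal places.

2.053

Rescale P_2 by 1/2: 2x + 7y + 2z = -15/2. Then distance = |-23 − (-15/2)| / √57 ≈ 2.053.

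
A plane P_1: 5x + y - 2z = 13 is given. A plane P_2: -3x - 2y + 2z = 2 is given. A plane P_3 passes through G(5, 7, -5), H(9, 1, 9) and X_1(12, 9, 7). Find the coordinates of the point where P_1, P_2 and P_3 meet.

GH = (4, -6, 14), GX_1 = (7, 2, 12); a normal to P_3 is GH × GX_1 = (-100, 50, 50).
Using G: P_3 has equation -100x + 50y + 50z = -400.
Solving the 3×3 linear system 5x + y - 2z = 13, -3x - 2y + 2z = 2, -100x + 50y + 50z = -400 (e.g. by elimination or Cramer's rule, determinant = -350) gives (6, -3, 7).

(6, -3, 7)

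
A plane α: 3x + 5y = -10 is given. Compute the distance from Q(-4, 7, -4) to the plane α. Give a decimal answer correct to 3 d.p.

5.659

n·Q − d = (3)·(-4) + (5)·(7) + (0)·(-4) − (-10) = 33; |n| = √34.
Distance = |33| / √34 = 33/√34 ≈ 5.659.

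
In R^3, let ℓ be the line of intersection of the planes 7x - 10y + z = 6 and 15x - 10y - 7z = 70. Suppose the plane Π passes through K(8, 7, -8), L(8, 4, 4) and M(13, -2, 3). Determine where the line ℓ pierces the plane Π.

Direction of ℓ: (7, -10, 1) × (15, -10, -7) = (80, 64, 80).
A point on ℓ: solving the two plane equations with x = -12 gives (-12, -11, -20).
KL = (0, -3, 12), KM = (5, -9, 11); a normal to Π is KL × KM = (75, 60, 15).
Using K: Π has equation 75x + 60y + 15z = 900.
Substitute r = (-12, -11, -20) + t(80, 64, 80) into the plane: -1860 + 11040t = 900, so t = 1/4.
Intersection: (-12, -11, -20) + (1/4)·(80, 64, 80) = (8, 5, 0).

(8, 5, 0)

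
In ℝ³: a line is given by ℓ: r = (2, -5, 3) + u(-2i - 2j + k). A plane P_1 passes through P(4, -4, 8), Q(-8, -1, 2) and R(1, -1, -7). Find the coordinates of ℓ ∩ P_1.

(4, -3, 2)

PQ = (-12, 3, -6), PR = (-3, 3, -15); a normal to P_1 is PQ × PR = (-27, -162, -27).
Using P: P_1 has equation -27x - 162y - 27z = 324.
Substitute r = (2, -5, 3) + t(-2, -2, 1) into the plane: 675 + 351t = 324, so t = -1.
Intersection: (2, -5, 3) + (-1)·(-2, -2, 1) = (4, -3, 2).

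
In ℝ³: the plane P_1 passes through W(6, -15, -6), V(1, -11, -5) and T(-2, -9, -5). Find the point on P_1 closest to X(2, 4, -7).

(-4, -5, -1)

WV = (-5, 4, 1), WT = (-8, 6, 1); a normal to P_1 is WV × WT = (-2, -3, 2).
Using W: P_1 has equation -2x - 3y + 2z = 21.
Foot = X − λn with λ = (n·X − d)/|n|² = (-30 − 21)/17 = -3.
Foot = (2, 4, -7) − (-3)·(-2, -3, 2) = (-4, -5, -1).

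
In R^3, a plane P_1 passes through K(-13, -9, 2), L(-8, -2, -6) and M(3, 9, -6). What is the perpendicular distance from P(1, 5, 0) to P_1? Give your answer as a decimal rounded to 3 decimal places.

KL = (5, 7, -8), KM = (16, 18, -8); a normal to P_1 is KL × KM = (88, -88, -22).
Using K: P_1 has equation 88x - 88y - 22z = -396.
n·P − d = (88)·(1) + (-88)·(5) + (-22)·(0) − (-396) = 44; |n| = √15972.
Distance = |44| / √15972 = 44/√15972 ≈ 0.348.

0.348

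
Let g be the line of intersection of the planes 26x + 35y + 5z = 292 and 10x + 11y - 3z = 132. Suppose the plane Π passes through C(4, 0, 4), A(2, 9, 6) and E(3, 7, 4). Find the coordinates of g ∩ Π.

(7, 4, -6)

Direction of g: (26, 35, 5) × (10, 11, -3) = (-160, 128, -64).
A point on g: solving the two plane equations with x = -13 gives (-13, 20, -14).
CA = (-2, 9, 2), CE = (-1, 7, 0); a normal to Π is CA × CE = (-14, -2, -5).
Using C: Π has equation -14x - 2y - 5z = -76.
Substitute r = (-13, 20, -14) + t(-160, 128, -64) into the plane: 212 + 2304t = -76, so t = -1/8.
Intersection: (-13, 20, -14) + (-1/8)·(-160, 128, -64) = (7, 4, -6).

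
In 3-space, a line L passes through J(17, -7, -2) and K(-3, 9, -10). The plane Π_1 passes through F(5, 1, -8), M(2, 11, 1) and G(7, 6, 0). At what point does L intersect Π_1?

A direction vector for L is K − J = (-20, 16, -8).
FM = (-3, 10, 9), FG = (2, 5, 8); a normal to Π_1 is FM × FG = (35, 42, -35).
Using F: Π_1 has equation 35x + 42y - 35z = 497.
Substitute r = (17, -7, -2) + t(-20, 16, -8) into the plane: 371 + 252t = 497, so t = 1/2.
Intersection: (17, -7, -2) + (1/2)·(-20, 16, -8) = (7, 1, -6).

(7, 1, -6)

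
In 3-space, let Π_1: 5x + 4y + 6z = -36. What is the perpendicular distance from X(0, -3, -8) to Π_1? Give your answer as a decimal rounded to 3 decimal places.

n·X − d = (5)·(0) + (4)·(-3) + (6)·(-8) − (-36) = -24; |n| = √77.
Distance = |-24| / √77 = 24/√77 ≈ 2.735.

2.735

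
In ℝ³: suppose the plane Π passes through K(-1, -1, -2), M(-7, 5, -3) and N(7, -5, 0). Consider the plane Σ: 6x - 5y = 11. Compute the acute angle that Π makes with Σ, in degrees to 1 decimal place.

82.0

KM = (-6, 6, -1), KN = (8, -4, 2); a normal to Π is KM × KN = (8, 4, -24).
Using K: Π has equation 8x + 4y - 24z = 36.
cos θ = |n₁·n₂| / (|n₁||n₂|) = |28| / (√656 · √61).
θ = arccos(0.13997) ≈ 82.0°.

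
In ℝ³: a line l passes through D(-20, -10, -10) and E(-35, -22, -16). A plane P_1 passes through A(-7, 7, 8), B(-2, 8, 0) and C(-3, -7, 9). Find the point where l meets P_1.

(0, 6, -2)

A direction vector for l is E − D = (-15, -12, -6).
AB = (5, 1, -8), AC = (4, -14, 1); a normal to P_1 is AB × AC = (-111, -37, -74).
Using A: P_1 has equation -111x - 37y - 74z = -74.
Substitute r = (-20, -10, -10) + t(-15, -12, -6) into the plane: 3330 + 2553t = -74, so t = -4/3.
Intersection: (-20, -10, -10) + (-4/3)·(-15, -12, -6) = (0, 6, -2).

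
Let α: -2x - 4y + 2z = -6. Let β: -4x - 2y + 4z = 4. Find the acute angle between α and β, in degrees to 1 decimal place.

cos θ = |n₁·n₂| / (|n₁||n₂|) = |24| / (√24 · √36).
θ = arccos(0.81650) ≈ 35.3°.

35.3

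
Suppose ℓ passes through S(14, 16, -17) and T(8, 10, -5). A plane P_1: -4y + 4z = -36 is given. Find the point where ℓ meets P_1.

A direction vector for ℓ is T − S = (-6, -6, 12).
Substitute r = (14, 16, -17) + t(-6, -6, 12) into the plane: -132 + 72t = -36, so t = 4/3.
Intersection: (14, 16, -17) + (4/3)·(-6, -6, 12) = (6, 8, -1).

(6, 8, -1)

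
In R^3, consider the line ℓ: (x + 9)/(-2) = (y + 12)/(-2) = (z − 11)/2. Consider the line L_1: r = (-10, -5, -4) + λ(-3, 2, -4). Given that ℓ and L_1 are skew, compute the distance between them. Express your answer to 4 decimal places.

2.7175

ℓ has direction (-2, -2, 2) through (-9, -12, 11).
Common perpendicular direction n = (-2, -2, 2) × (-3, 2, -4) = (4, -14, -10).
With w = (-10, -5, -4) − (-9, -12, 11) = (-1, 7, -15), w · n = 48.
Distance = |w · n| / |n| = |48| / √312 ≈ 2.7175.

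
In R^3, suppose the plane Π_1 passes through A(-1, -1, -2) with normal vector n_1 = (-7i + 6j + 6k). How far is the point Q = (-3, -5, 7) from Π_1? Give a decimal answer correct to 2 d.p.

4.00

Π_1: n_1·r = n_1·A gives -7x + 6y + 6z = -11.
n·Q − d = (-7)·(-3) + (6)·(-5) + (6)·(7) − (-11) = 44; |n| = √121.
Distance = |44| / √121 = 44/√121 ≈ 4.00.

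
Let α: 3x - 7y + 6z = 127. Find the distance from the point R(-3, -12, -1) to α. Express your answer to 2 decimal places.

5.98

n·R − d = (3)·(-3) + (-7)·(-12) + (6)·(-1) − 127 = -58; |n| = √94.
Distance = |-58| / √94 = 58/√94 ≈ 5.98.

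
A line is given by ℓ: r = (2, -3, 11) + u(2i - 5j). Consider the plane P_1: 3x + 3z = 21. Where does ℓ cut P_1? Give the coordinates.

(-4, 12, 11)

Substitute r = (2, -3, 11) + t(2, -5, 0) into the plane: 39 + 6t = 21, so t = -3.
Intersection: (2, -3, 11) + (-3)·(2, -5, 0) = (-4, 12, 11).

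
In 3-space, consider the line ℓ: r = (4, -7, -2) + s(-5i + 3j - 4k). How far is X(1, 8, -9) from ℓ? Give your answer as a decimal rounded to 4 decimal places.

Taking (4, -7, -2) on ℓ with direction v = (-5, 3, -4): w = X − (4, -7, -2) = (-3, 15, -7), and w × v = (-39, 23, 66).
Distance = |w × v| / |v| = √6406 / √50 ≈ 11.3190.

11.3190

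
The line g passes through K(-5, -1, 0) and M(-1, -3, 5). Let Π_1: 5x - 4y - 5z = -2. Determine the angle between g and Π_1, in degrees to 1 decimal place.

A direction vector for g is M − K = (4, -2, 5).
sin θ = |n·v| / (|n||v|) = |3| / (√66 · √45) = 0.05505.
θ ≈ 3.2°.

3.2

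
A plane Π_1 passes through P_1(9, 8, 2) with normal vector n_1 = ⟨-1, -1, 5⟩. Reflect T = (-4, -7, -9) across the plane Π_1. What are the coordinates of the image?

(-6, -9, 1)

Π_1: n_1·r = n_1·P_1 gives -x - y + 5z = -7.
λ = (n·T − d)/|n|² = (-34 − (-7))/27 = -1.
Reflection = T − 2λn = (-4, -7, -9) − (-2)·(-1, -1, 5) = (-6, -9, 1).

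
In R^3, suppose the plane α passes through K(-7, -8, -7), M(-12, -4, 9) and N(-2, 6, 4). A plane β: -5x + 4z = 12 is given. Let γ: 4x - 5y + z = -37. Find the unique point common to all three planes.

KM = (-5, 4, 16), KN = (5, 14, 11); a normal to α is KM × KN = (-180, 135, -90).
Using K: α has equation -180x + 135y - 90z = 810.
Solving the 3×3 linear system -180x + 135y - 90z = 810, -5x + 4z = 12, 4x - 5y + z = -37 (e.g. by elimination or Cramer's rule, determinant = -3015) gives (0, 8, 3).

(0, 8, 3)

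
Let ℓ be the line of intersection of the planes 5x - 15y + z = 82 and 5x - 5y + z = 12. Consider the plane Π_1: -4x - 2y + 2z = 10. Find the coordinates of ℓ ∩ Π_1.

Direction of ℓ: (5, -15, 1) × (5, -5, 1) = (-10, 0, 50).
A point on ℓ: solving the two plane equations with x = -2 gives (-2, -7, -13).
Substitute r = (-2, -7, -13) + t(-10, 0, 50) into the plane: -4 + 140t = 10, so t = 1/10.
Intersection: (-2, -7, -13) + (1/10)·(-10, 0, 50) = (-3, -7, -8).

(-3, -7, -8)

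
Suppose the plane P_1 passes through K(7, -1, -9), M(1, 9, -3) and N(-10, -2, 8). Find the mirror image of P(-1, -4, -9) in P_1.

(7, -4, -1)

KM = (-6, 10, 6), KN = (-17, -1, 17); a normal to P_1 is KM × KN = (176, 0, 176).
Using K: P_1 has equation 176x + 176z = -352.
λ = (n·P − d)/|n|² = (-1760 − (-352))/61952 = -1/44.
Reflection = P − 2λn = (-1, -4, -9) − (-1/22)·(176, 0, 176) = (7, -4, -1).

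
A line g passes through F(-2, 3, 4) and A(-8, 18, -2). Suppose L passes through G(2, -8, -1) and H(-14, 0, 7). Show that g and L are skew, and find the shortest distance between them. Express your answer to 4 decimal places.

A direction vector for g is A − F = (-6, 15, -6).
A direction vector for L is H − G = (-16, 8, 8).
Common perpendicular direction n = (-6, 15, -6) × (-16, 8, 8) = (168, 144, 192).
With w = (2, -8, -1) − (-2, 3, 4) = (4, -11, -5), w · n = -1872.
Since n ≠ 0 the lines are not parallel, and w · n = -1872 ≠ 0 so they do not intersect; hence they are skew.
Distance = |w · n| / |n| = |-1872| / √85824 ≈ 6.3900.

6.3900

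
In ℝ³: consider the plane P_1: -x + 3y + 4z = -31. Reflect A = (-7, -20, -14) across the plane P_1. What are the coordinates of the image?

λ = (n·A − d)/|n|² = (-109 − (-31))/26 = -3.
Reflection = A − 2λn = (-7, -20, -14) − (-6)·(-1, 3, 4) = (-13, -2, 10).

(-13, -2, 10)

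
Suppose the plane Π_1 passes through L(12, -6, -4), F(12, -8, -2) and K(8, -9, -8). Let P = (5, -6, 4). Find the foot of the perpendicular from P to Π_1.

LF = (0, -2, 2), LK = (-4, -3, -4); a normal to Π_1 is LF × LK = (14, -8, -8).
Using L: Π_1 has equation 14x - 8y - 8z = 248.
Foot = P − λn with λ = (n·P − d)/|n|² = (86 − 248)/324 = -1/2.
Foot = (5, -6, 4) − (-1/2)·(14, -8, -8) = (12, -10, 0).

(12, -10, 0)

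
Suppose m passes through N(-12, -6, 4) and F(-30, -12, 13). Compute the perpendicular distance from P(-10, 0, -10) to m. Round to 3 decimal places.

12.129

A direction vector for m is F − N = (-18, -6, 9).
Taking (-12, -6, 4) on m with direction v = (-18, -6, 9): w = P − (-12, -6, 4) = (2, 6, -14), and w × v = (-30, 234, 96).
Distance = |w × v| / |v| = √64872 / √441 ≈ 12.129.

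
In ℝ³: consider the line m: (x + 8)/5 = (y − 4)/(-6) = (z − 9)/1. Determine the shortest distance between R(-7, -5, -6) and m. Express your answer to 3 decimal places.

16.606

m has direction (5, -6, 1) through (-8, 4, 9).
Taking (-8, 4, 9) on m with direction v = (5, -6, 1): w = R − (-8, 4, 9) = (1, -9, -15), and w × v = (-99, -76, 39).
Distance = |w × v| / |v| = √17098 / √62 ≈ 16.606.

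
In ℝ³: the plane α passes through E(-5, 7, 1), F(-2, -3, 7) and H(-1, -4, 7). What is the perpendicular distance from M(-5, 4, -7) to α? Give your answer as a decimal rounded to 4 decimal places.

6.7273

EF = (3, -10, 6), EH = (4, -11, 6); a normal to α is EF × EH = (6, 6, 7).
Using E: α has equation 6x + 6y + 7z = 19.
n·M − d = (6)·(-5) + (6)·(4) + (7)·(-7) − 19 = -74; |n| = √121.
Distance = |-74| / √121 = 74/√121 ≈ 6.7273.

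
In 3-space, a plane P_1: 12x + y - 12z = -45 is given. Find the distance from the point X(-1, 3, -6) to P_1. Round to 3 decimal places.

6.353

n·X − d = (12)·(-1) + (1)·(3) + (-12)·(-6) − (-45) = 108; |n| = √289.
Distance = |108| / √289 = 108/√289 ≈ 6.353.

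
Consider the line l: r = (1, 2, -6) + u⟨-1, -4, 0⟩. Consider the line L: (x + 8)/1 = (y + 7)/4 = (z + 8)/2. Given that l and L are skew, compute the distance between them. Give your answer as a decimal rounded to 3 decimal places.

L has direction (1, 4, 2) through (-8, -7, -8).
Common perpendicular direction n = (-1, -4, 0) × (1, 4, 2) = (-8, 2, 0).
With w = (-8, -7, -8) − (1, 2, -6) = (-9, -9, -2), w · n = 54.
Distance = |w · n| / |n| = |54| / √68 ≈ 6.548.

6.548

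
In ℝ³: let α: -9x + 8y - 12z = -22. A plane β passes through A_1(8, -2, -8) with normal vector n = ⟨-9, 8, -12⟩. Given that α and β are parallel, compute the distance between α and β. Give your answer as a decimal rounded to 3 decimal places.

β: n·r = n·A_1 gives -9x + 8y - 12z = 8.
Same normal n = (-9, 8, -12) with |n| = √289; distance = |-22 − 8| / |n| = 30/√289 ≈ 1.765.

1.765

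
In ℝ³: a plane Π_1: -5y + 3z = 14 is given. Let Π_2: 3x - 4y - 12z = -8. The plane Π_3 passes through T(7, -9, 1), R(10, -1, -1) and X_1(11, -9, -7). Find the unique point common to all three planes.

TR = (3, 8, -2), TX_1 = (4, 0, -8); a normal to Π_3 is TR × TX_1 = (-64, 16, -32).
Using T: Π_3 has equation -64x + 16y - 32z = -624.
Solving the 3×3 linear system -5y + 3z = 14, 3x - 4y - 12z = -8, -64x + 16y - 32z = -624 (e.g. by elimination or Cramer's rule, determinant = -4944) gives (8, -1, 3).

(8, -1, 3)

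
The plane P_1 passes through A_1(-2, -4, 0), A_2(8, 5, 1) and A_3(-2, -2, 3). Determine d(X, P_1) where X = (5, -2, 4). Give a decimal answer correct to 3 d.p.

4.444

A_1A_2 = (10, 9, 1), A_1A_3 = (0, 2, 3); a normal to P_1 is A_1A_2 × A_1A_3 = (25, -30, 20).
Using A_1: P_1 has equation 25x - 30y + 20z = 70.
n·X − d = (25)·(5) + (-30)·(-2) + (20)·(4) − 70 = 195; |n| = √1925.
Distance = |195| / √1925 = 195/√1925 ≈ 4.444.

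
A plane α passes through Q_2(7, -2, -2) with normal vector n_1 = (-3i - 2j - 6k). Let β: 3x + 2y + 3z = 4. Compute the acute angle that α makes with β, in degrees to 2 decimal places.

α: n_1·r = n_1·Q_2 gives -3x - 2y - 6z = -5.
cos θ = |n₁·n₂| / (|n₁||n₂|) = |-31| / (√49 · √22).
θ = arccos(0.94417) ≈ 19.24°.

19.24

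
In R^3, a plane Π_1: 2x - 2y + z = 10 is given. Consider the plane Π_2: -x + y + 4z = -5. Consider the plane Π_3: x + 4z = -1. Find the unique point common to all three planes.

(-1, -6, 0)

Solving the 3×3 linear system 2x - 2y + z = 10, -x + y + 4z = -5, x + 4z = -1 (e.g. by elimination or Cramer's rule, determinant = -9) gives (-1, -6, 0).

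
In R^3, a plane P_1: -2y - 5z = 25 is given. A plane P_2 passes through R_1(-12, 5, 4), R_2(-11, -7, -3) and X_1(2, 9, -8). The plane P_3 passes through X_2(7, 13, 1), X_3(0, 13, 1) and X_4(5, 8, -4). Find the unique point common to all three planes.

(-1, 5, -7)

R_1R_2 = (1, -12, -7), R_1X_1 = (14, 4, -12); a normal to P_2 is R_1R_2 × R_1X_1 = (172, -86, 172).
Using R_1: P_2 has equation 172x - 86y + 172z = -1806.
X_2X_3 = (-7, 0, 0), X_2X_4 = (-2, -5, -5); a normal to P_3 is X_2X_3 × X_2X_4 = (0, -35, 35).
Using X_2: P_3 has equation -35y + 35z = -420.
Solving the 3×3 linear system -2y - 5z = 25, 172x - 86y + 172z = -1806, -35y + 35z = -420 (e.g. by elimination or Cramer's rule, determinant = 42140) gives (-1, 5, -7).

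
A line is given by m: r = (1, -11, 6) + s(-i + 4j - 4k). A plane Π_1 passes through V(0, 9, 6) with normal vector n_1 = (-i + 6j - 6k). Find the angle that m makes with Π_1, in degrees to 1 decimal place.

86.7

Π_1: n_1·r = n_1·V gives -x + 6y - 6z = 18.
sin θ = |n·v| / (|n||v|) = |49| / (√73 · √33) = 0.99834.
θ ≈ 86.7°.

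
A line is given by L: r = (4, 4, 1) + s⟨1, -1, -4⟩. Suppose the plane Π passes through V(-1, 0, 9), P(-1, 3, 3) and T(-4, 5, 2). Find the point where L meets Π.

VP = (0, 3, -6), VT = (-3, 5, -7); a normal to Π is VP × VT = (9, 18, 9).
Using V: Π has equation 9x + 18y + 9z = 72.
Substitute r = (4, 4, 1) + t(1, -1, -4) into the plane: 117 + (-45)t = 72, so t = 1.
Intersection: (4, 4, 1) + 1·(1, -1, -4) = (5, 3, -3).

(5, 3, -3)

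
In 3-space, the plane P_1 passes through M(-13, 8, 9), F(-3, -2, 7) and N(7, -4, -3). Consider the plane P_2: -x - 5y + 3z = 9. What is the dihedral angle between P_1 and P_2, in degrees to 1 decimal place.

MF = (10, -10, -2), MN = (20, -12, -12); a normal to P_1 is MF × MN = (96, 80, 80).
Using M: P_1 has equation 96x + 80y + 80z = 112.
cos θ = |n₁·n₂| / (|n₁||n₂|) = |-256| / (√22016 · √35).
θ = arccos(0.29163) ≈ 73.0°.

73.0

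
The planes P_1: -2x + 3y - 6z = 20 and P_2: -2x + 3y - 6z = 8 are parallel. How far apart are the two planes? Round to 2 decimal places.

Same normal n = (-2, 3, -6) with |n| = √49; distance = |20 − 8| / |n| = 12/√49 ≈ 1.71.

1.71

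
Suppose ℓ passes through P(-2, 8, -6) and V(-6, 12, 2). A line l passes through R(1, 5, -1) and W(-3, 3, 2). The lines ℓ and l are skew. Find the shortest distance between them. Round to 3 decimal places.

6.293

A direction vector for ℓ is V − P = (-4, 4, 8).
A direction vector for l is W − R = (-4, -2, 3).
Common perpendicular direction n = (-4, 4, 8) × (-4, -2, 3) = (28, -20, 24).
With w = (1, 5, -1) − (-2, 8, -6) = (3, -3, 5), w · n = 264.
Distance = |w · n| / |n| = |264| / √1760 ≈ 6.293.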